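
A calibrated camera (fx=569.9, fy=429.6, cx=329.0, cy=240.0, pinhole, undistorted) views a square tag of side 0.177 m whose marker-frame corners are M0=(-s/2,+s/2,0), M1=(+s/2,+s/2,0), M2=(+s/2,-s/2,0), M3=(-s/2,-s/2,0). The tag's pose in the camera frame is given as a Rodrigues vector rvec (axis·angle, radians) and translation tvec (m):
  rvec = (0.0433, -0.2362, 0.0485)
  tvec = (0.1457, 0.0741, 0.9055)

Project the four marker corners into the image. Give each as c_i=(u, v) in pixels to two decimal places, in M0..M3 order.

c0=(364.34, 316.74) c1=(468.13, 316.81) c2=(474.93, 235.15) c3=(370.68, 231.22)

Intrinsics K: fx=569.9, fy=429.6, cx=329.0, cy=240.0
Marker side s = 0.177 m; corners in marker frame (Z=0):
  M0 = (-0.0885, +0.0885, 0)
  M1 = (+0.0885, +0.0885, 0)
  M2 = (+0.0885, -0.0885, 0)
  M3 = (-0.0885, -0.0885, 0)
rvec = (0.0433, -0.2362, 0.0485), |rvec| = θ = 0.24498 rad = 14.037°
Rodrigues: sinθ=0.24254, 1−cosθ=0.02986; R = I + sinθ·[k]× + (1−cosθ)·[k]×²:
    [+0.97107 -0.05310 -0.23280]
    [+0.04293 +0.99790 -0.04857]
    [+0.23489 +0.03717 +0.97131]
t = (0.1457, 0.0741, 0.9055) m
M0: Pc = R·M0+t = (+0.05506, +0.15861, +0.88800); u = 569.9·(+0.05506)/0.88800 + 329.0 = 364.3364, v = 429.6·(+0.15861)/0.88800 + 240.0 = 316.7351
M1: Pc = R·M1+t = (+0.22694, +0.16621, +0.92958); u = 569.9·(+0.22694)/0.92958 + 329.0 = 468.1313, v = 429.6·(+0.16621)/0.92958 + 240.0 = 316.8146
M2: Pc = R·M2+t = (+0.23634, -0.01041, +0.92300); u = 569.9·(+0.23634)/0.92300 + 329.0 = 474.9266, v = 429.6·(-0.01041)/0.92300 + 240.0 = 235.1526
M3: Pc = R·M3+t = (+0.06446, -0.01801, +0.88142); u = 569.9·(+0.06446)/0.88142 + 329.0 = 370.6776, v = 429.6·(-0.01801)/0.88142 + 240.0 = 231.2206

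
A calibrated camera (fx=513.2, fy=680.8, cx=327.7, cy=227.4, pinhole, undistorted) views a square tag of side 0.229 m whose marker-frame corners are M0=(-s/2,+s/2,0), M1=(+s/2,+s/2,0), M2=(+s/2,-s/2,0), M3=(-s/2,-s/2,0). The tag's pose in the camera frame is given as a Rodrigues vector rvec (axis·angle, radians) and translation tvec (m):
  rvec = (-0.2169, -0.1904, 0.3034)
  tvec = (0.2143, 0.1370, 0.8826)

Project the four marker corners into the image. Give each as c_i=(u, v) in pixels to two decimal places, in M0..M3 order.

c0=(374.03, 396.09) c1=(498.33, 445.61) c2=(523.02, 276.15) c3=(407.30, 223.04)

Intrinsics K: fx=513.2, fy=680.8, cx=327.7, cy=227.4
Marker side s = 0.229 m; corners in marker frame (Z=0):
  M0 = (-0.1145, +0.1145, 0)
  M1 = (+0.1145, +0.1145, 0)
  M2 = (+0.1145, -0.1145, 0)
  M3 = (-0.1145, -0.1145, 0)
rvec = (-0.2169, -0.1904, 0.3034), |rvec| = θ = 0.41875 rad = 23.992°
Rodrigues: sinθ=0.40662, 1−cosθ=0.08640; R = I + sinθ·[k]× + (1−cosθ)·[k]×²:
    [+0.93678 -0.27426 -0.21731]
    [+0.31496 +0.93146 +0.18215]
    [+0.15246 -0.23908 +0.95896]
t = (0.2143, 0.1370, 0.8826) m
M0: Pc = R·M0+t = (+0.07564, +0.20759, +0.83777); u = 513.2·(+0.07564)/0.83777 + 327.7 = 374.0329, v = 680.8·(+0.20759)/0.83777 + 227.4 = 396.0944
M1: Pc = R·M1+t = (+0.29016, +0.27972, +0.87268); u = 513.2·(+0.29016)/0.87268 + 327.7 = 498.3341, v = 680.8·(+0.27972)/0.87268 + 227.4 = 445.6126
M2: Pc = R·M2+t = (+0.35296, +0.06641, +0.92743); u = 513.2·(+0.35296)/0.92743 + 327.7 = 523.0150, v = 680.8·(+0.06641)/0.92743 + 227.4 = 276.1500
M3: Pc = R·M3+t = (+0.13844, -0.00572, +0.89252); u = 513.2·(+0.13844)/0.89252 + 327.7 = 407.3043, v = 680.8·(-0.00572)/0.89252 + 227.4 = 223.0405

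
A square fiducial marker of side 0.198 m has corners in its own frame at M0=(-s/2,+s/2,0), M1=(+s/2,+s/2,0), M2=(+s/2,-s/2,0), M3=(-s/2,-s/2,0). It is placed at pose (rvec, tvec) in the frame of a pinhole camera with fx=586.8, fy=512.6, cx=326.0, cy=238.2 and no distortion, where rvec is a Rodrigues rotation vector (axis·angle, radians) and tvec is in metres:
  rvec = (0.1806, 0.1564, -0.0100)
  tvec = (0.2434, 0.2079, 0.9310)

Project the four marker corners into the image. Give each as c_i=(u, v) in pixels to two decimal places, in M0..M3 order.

Intrinsics K: fx=586.8, fy=512.6, cx=326.0, cy=238.2
Marker side s = 0.198 m; corners in marker frame (Z=0):
  M0 = (-0.0990, +0.0990, 0)
  M1 = (+0.0990, +0.0990, 0)
  M2 = (+0.0990, -0.0990, 0)
  M3 = (-0.0990, -0.0990, 0)
rvec = (0.1806, 0.1564, -0.0100), |rvec| = θ = 0.23912 rad = 13.700°
Rodrigues: sinθ=0.23685, 1−cosθ=0.02845; R = I + sinθ·[k]× + (1−cosθ)·[k]×²:
    [+0.98778 +0.02396 +0.15402]
    [+0.00415 +0.98372 -0.17966]
    [-0.15581 +0.17811 +0.97160]
t = (0.2434, 0.2079, 0.9310) m
M0: Pc = R·M0+t = (+0.14798, +0.30488, +0.96406); u = 586.8·(+0.14798)/0.96406 + 326.0 = 416.0733, v = 512.6·(+0.30488)/0.96406 + 238.2 = 400.3066
M1: Pc = R·M1+t = (+0.34356, +0.30570, +0.93321); u = 586.8·(+0.34356)/0.93321 + 326.0 = 542.0317, v = 512.6·(+0.30570)/0.93321 + 238.2 = 406.1171
M2: Pc = R·M2+t = (+0.33882, +0.11092, +0.89794); u = 586.8·(+0.33882)/0.89794 + 326.0 = 547.4155, v = 512.6·(+0.11092)/0.89794 + 238.2 = 301.5214
M3: Pc = R·M3+t = (+0.14324, +0.11010, +0.92879); u = 586.8·(+0.14324)/0.92879 + 326.0 = 416.4959, v = 512.6·(+0.11010)/0.92879 + 238.2 = 298.9645

c0=(416.07, 400.31) c1=(542.03, 406.12) c2=(547.42, 301.52) c3=(416.50, 298.96)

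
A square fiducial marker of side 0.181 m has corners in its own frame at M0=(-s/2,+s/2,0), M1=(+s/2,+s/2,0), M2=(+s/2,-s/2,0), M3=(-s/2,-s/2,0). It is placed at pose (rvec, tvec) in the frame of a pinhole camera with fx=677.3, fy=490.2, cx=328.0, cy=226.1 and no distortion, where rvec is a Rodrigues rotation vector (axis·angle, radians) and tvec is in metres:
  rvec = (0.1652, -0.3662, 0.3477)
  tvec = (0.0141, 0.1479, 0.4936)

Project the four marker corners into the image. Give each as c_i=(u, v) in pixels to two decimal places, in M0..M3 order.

Intrinsics K: fx=677.3, fy=490.2, cx=328.0, cy=226.1
Marker side s = 0.181 m; corners in marker frame (Z=0):
  M0 = (-0.0905, +0.0905, 0)
  M1 = (+0.0905, +0.0905, 0)
  M2 = (+0.0905, -0.0905, 0)
  M3 = (-0.0905, -0.0905, 0)
rvec = (0.1652, -0.3662, 0.3477), |rvec| = θ = 0.53131 rad = 30.442°
Rodrigues: sinθ=0.50666, 1−cosθ=0.13786; R = I + sinθ·[k]× + (1−cosθ)·[k]×²:
    [+0.87547 -0.36111 -0.32116]
    [+0.30203 +0.92763 -0.21972]
    [+0.37726 +0.09536 +0.92118]
t = (0.0141, 0.1479, 0.4936) m
M0: Pc = R·M0+t = (-0.09781, +0.20452, +0.46809); u = 677.3·(-0.09781)/0.46809 + 328.0 = 186.4721, v = 490.2·(+0.20452)/0.46809 + 226.1 = 440.2788
M1: Pc = R·M1+t = (+0.06065, +0.25918, +0.53637); u = 677.3·(+0.06065)/0.53637 + 328.0 = 404.5846, v = 490.2·(+0.25918)/0.53637 + 226.1 = 462.9732
M2: Pc = R·M2+t = (+0.12601, +0.09128, +0.51911); u = 677.3·(+0.12601)/0.51911 + 328.0 = 492.4100, v = 490.2·(+0.09128)/0.51911 + 226.1 = 312.2986
M3: Pc = R·M3+t = (-0.03245, +0.03662, +0.45083); u = 677.3·(-0.03245)/0.45083 + 328.0 = 279.2497, v = 490.2·(+0.03662)/0.45083 + 226.1 = 265.9134

c0=(186.47, 440.28) c1=(404.58, 462.97) c2=(492.41, 312.30) c3=(279.25, 265.91)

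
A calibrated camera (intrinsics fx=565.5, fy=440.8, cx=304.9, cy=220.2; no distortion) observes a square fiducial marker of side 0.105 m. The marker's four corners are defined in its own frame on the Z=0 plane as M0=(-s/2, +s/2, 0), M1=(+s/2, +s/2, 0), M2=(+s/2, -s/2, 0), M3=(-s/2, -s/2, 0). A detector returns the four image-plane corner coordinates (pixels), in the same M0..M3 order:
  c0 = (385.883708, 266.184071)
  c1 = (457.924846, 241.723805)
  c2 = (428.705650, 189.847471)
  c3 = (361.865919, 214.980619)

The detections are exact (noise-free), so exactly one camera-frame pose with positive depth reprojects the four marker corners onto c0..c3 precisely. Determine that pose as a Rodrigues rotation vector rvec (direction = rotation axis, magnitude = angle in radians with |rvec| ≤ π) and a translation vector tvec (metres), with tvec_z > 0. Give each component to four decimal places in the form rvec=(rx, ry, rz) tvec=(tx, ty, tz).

Intrinsics K: fx=565.5, fy=440.8, cx=304.9, cy=220.2
Marker side s = 0.105 m; corners in marker frame (Z=0):
  M0 = (-0.0525, +0.0525, 0)
  M1 = (+0.0525, +0.0525, 0)
  M2 = (+0.0525, -0.0525, 0)
  M3 = (-0.0525, -0.0525, 0)
Detected image corners:
  c0 = (385.883708, 266.184071) px
  c1 = (457.924846, 241.723805) px
  c2 = (428.705650, 189.847471) px
  c3 = (361.865919, 214.980619) px
Planar DLT: solve 8×8 A·h = b for H (H[2,2]=1):
  H  [+499.31226 +23.34254 +407.48274]
  H  [-326.33011 +362.53737 +227.68052]
  H  [-0.39475 -0.56206 +1.00000]
B = K⁻¹H; ‖b₁‖=1.285136, ‖b₂‖=1.285136; λ = 2/(‖b₁‖+‖b₂‖) = 0.778128, sign → tz>0 ⇒ λ=+0.778128
r₁ = λ·B[:,0] = (+0.85267,-0.42261,-0.30717); r₂ = λ·B[:,1] = (+0.26793,+0.85845,-0.43735)
r₃ = r₁×r₂ = (+0.44852,+0.29062,+0.84520); SVD([r₁ r₂ r₃]) → R = UVᵀ:
  R  [+0.85267 +0.26793 +0.44852]
  R  [-0.42261 +0.85845 +0.29062]
  R  [-0.30717 -0.43735 +0.84520]
t = (+0.14115, +0.01321, +0.77813) m
tr R = 2.556325; θ = arccos((tr R − 1)/2) = 0.679061 rad = 38.907°
axis k = ((R−Rᵀ)₃₂, (R−Rᵀ)₁₃, (R−Rᵀ)₂₁) / (2 sinθ) = (-0.579536, +0.601603, -0.549738)
rvec = θ·k = (-0.393541, +0.408525, -0.373305)

rvec=(-0.3935, 0.4085, -0.3733) tvec=(0.1412, 0.0132, 0.7781)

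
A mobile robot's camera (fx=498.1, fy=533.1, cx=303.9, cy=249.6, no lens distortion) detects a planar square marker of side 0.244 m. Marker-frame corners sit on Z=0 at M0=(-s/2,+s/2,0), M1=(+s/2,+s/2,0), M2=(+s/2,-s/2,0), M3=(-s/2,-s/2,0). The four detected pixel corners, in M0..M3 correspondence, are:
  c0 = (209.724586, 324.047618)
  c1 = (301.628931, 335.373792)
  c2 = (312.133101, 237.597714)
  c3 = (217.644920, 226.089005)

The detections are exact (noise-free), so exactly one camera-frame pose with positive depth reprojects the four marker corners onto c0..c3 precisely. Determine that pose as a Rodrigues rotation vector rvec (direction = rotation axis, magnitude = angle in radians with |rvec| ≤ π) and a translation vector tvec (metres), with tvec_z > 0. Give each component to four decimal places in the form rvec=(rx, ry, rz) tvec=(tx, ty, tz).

Intrinsics K: fx=498.1, fy=533.1, cx=303.9, cy=249.6
Marker side s = 0.244 m; corners in marker frame (Z=0):
  M0 = (-0.1220, +0.1220, 0)
  M1 = (+0.1220, +0.1220, 0)
  M2 = (+0.1220, -0.1220, 0)
  M3 = (-0.1220, -0.1220, 0)
Detected image corners:
  c0 = (209.724586, 324.047618) px
  c1 = (301.628931, 335.373792) px
  c2 = (312.133101, 237.597714) px
  c3 = (217.644920, 226.089005) px
Planar DLT: solve 8×8 A·h = b for H (H[2,2]=1):
  H  [+380.43483 -8.31946 +260.18780]
  H  [+45.22991 +432.84544 +281.44823]
  H  [-0.00555 +0.11308 +1.00000]
B = K⁻¹H; ‖b₁‖=0.772144, ‖b₂‖=0.772144; λ = 2/(‖b₁‖+‖b₂‖) = 1.295095, sign → tz>0 ⇒ λ=+1.295095
r₁ = λ·B[:,0] = (+0.99354,+0.11324,-0.00719); r₂ = λ·B[:,1] = (-0.11098,+0.98297,+0.14645)
r₃ = r₁×r₂ = (+0.02365,-0.14470,+0.98919); SVD([r₁ r₂ r₃]) → R = UVᵀ:
  R  [+0.99354 -0.11098 +0.02365]
  R  [+0.11324 +0.98297 -0.14470]
  R  [-0.00719 +0.14645 +0.98919]
t = (-0.11365, +0.07737, +1.29510) m
tr R = 2.965707; θ = arccos((tr R − 1)/2) = 0.185448 rad = 10.625°
axis k = ((R−Rᵀ)₃₂, (R−Rᵀ)₁₃, (R−Rᵀ)₂₁) / (2 sinθ) = (+0.789503, +0.083606, +0.608026)
rvec = θ·k = (+0.146412, +0.015505, +0.112758)

rvec=(0.1464, 0.0155, 0.1128) tvec=(-0.1137, 0.0774, 1.2951)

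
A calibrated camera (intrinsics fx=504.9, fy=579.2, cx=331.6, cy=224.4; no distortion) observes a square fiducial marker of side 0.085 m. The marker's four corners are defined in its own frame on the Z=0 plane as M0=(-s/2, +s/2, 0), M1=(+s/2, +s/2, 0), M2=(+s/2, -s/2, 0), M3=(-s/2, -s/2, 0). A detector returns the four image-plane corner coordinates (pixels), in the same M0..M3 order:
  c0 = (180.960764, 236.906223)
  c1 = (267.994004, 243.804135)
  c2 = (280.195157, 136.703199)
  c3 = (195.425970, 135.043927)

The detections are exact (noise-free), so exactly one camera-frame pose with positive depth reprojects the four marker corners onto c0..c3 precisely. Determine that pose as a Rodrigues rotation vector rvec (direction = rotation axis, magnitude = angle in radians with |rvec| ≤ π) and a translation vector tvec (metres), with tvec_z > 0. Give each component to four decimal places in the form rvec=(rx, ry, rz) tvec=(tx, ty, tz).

rvec=(-0.1959, 0.2581, 0.0821) tvec=(-0.0915, -0.0293, 0.4556)

Intrinsics K: fx=504.9, fy=579.2, cx=331.6, cy=224.4
Marker side s = 0.085 m; corners in marker frame (Z=0):
  M0 = (-0.0425, +0.0425, 0)
  M1 = (+0.0425, +0.0425, 0)
  M2 = (+0.0425, -0.0425, 0)
  M3 = (-0.0425, -0.0425, 0)
Detected image corners:
  c0 = (180.960764, 236.906223) px
  c1 = (267.994004, 243.804135) px
  c2 = (280.195157, 136.703199) px
  c3 = (195.425970, 135.043927) px
Planar DLT: solve 8×8 A·h = b for H (H[2,2]=1):
  H  [+877.80829 -249.43442 +230.21013]
  H  [-58.07580 +1153.36847 +187.17614]
  H  [-0.57353 -0.39910 +1.00000]
B = K⁻¹H; ‖b₁‖=2.195018, ‖b₂‖=2.195018; λ = 2/(‖b₁‖+‖b₂‖) = 0.455577, sign → tz>0 ⇒ λ=+0.455577
r₁ = λ·B[:,0] = (+0.96366,+0.05555,-0.26129); r₂ = λ·B[:,1] = (-0.10566,+0.97764,-0.18182)
r₃ = r₁×r₂ = (+0.24535,+0.20282,+0.94798); SVD([r₁ r₂ r₃]) → R = UVᵀ:
  R  [+0.96366 -0.10566 +0.24535]
  R  [+0.05555 +0.97764 +0.20282]
  R  [-0.26129 -0.18182 +0.94798]
t = (-0.09149, -0.02928, +0.45558) m
tr R = 2.889283; θ = arccos((tr R − 1)/2) = 0.334297 rad = 19.154°
axis k = ((R−Rᵀ)₃₂, (R−Rᵀ)₁₃, (R−Rᵀ)₂₁) / (2 sinθ) = (-0.586152, +0.772060, +0.245662)
rvec = θ·k = (-0.195948, +0.258097, +0.082124)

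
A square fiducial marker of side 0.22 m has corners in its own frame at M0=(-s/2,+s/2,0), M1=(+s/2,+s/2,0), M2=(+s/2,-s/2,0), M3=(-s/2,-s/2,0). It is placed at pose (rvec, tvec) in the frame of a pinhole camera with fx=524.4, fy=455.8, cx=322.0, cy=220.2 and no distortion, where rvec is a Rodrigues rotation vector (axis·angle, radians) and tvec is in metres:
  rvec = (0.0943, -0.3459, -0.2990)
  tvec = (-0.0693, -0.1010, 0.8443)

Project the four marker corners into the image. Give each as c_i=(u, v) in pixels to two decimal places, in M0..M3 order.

Intrinsics K: fx=524.4, fy=455.8, cx=322.0, cy=220.2
Marker side s = 0.22 m; corners in marker frame (Z=0):
  M0 = (-0.1100, +0.1100, 0)
  M1 = (+0.1100, +0.1100, 0)
  M2 = (+0.1100, -0.1100, 0)
  M3 = (-0.1100, -0.1100, 0)
rvec = (0.0943, -0.3459, -0.2990), |rvec| = θ = 0.46684 rad = 26.748°
Rodrigues: sinθ=0.45007, 1−cosθ=0.10701; R = I + sinθ·[k]× + (1−cosθ)·[k]×²:
    [+0.89736 +0.27224 -0.34732]
    [-0.30427 +0.95174 -0.04013]
    [+0.31963 +0.14169 +0.93689]
t = (-0.0693, -0.1010, 0.8443) m
M0: Pc = R·M0+t = (-0.13806, +0.03716, +0.82473); u = 524.4·(-0.13806)/0.82473 + 322.0 = 234.2130, v = 455.8·(+0.03716)/0.82473 + 220.2 = 240.7378
M1: Pc = R·M1+t = (+0.05936, -0.02978, +0.89505); u = 524.4·(+0.05936)/0.89505 + 322.0 = 356.7764, v = 455.8·(-0.02978)/0.89505 + 220.2 = 205.0353
M2: Pc = R·M2+t = (-0.00054, -0.23916, +0.86387); u = 524.4·(-0.00054)/0.86387 + 322.0 = 321.6741, v = 455.8·(-0.23916)/0.86387 + 220.2 = 94.0128
M3: Pc = R·M3+t = (-0.19796, -0.17222, +0.79355); u = 524.4·(-0.19796)/0.79355 + 322.0 = 191.1858, v = 455.8·(-0.17222)/0.79355 + 220.2 = 121.2799

c0=(234.21, 240.74) c1=(356.78, 205.04) c2=(321.67, 94.01) c3=(191.19, 121.28)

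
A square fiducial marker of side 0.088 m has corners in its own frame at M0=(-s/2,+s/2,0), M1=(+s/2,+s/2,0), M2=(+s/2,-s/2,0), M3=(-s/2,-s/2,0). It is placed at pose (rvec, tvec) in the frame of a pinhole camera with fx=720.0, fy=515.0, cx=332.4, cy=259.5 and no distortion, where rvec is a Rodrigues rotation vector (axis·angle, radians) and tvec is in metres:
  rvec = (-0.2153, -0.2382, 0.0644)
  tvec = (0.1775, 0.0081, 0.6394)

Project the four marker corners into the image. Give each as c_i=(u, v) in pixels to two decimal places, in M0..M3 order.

c0=(487.10, 298.64) c1=(578.32, 303.69) c2=(574.76, 235.36) c3=(486.18, 228.31)

Intrinsics K: fx=720.0, fy=515.0, cx=332.4, cy=259.5
Marker side s = 0.088 m; corners in marker frame (Z=0):
  M0 = (-0.0440, +0.0440, 0)
  M1 = (+0.0440, +0.0440, 0)
  M2 = (+0.0440, -0.0440, 0)
  M3 = (-0.0440, -0.0440, 0)
rvec = (-0.2153, -0.2382, 0.0644), |rvec| = θ = 0.32748 rad = 18.763°
Rodrigues: sinθ=0.32165, 1−cosθ=0.05314; R = I + sinθ·[k]× + (1−cosθ)·[k]×²:
    [+0.96983 -0.03784 -0.24084]
    [+0.08867 +0.97497 +0.20387]
    [+0.22709 -0.21907 +0.94891]
t = (0.1775, 0.0081, 0.6394) m
M0: Pc = R·M0+t = (+0.13316, +0.04710, +0.61977); u = 720.0·(+0.13316)/0.61977 + 332.4 = 487.0981, v = 515.0·(+0.04710)/0.61977 + 259.5 = 298.6359
M1: Pc = R·M1+t = (+0.21851, +0.05490, +0.63975); u = 720.0·(+0.21851)/0.63975 + 332.4 = 578.3158, v = 515.0·(+0.05490)/0.63975 + 259.5 = 303.6946
M2: Pc = R·M2+t = (+0.22184, -0.03090, +0.65903); u = 720.0·(+0.22184)/0.65903 + 332.4 = 574.7602, v = 515.0·(-0.03090)/0.65903 + 259.5 = 235.3552
M3: Pc = R·M3+t = (+0.13649, -0.03870, +0.63905); u = 720.0·(+0.13649)/0.63905 + 332.4 = 486.1831, v = 515.0·(-0.03870)/0.63905 + 259.5 = 228.3119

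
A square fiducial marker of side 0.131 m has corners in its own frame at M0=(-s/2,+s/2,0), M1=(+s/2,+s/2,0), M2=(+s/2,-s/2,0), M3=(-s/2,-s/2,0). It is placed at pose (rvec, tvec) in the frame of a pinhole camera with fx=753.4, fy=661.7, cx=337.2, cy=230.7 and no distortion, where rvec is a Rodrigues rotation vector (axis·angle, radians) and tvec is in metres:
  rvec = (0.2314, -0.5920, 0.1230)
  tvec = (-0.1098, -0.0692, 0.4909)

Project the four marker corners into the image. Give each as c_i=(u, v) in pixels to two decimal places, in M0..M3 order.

c0=(53.15, 217.85) c1=(242.70, 227.39) c2=(272.94, 64.85) c3=(78.31, 27.57)

Intrinsics K: fx=753.4, fy=661.7, cx=337.2, cy=230.7
Marker side s = 0.131 m; corners in marker frame (Z=0):
  M0 = (-0.0655, +0.0655, 0)
  M1 = (+0.0655, +0.0655, 0)
  M2 = (+0.0655, -0.0655, 0)
  M3 = (-0.0655, -0.0655, 0)
rvec = (0.2314, -0.5920, 0.1230), |rvec| = θ = 0.64741 rad = 37.094°
Rodrigues: sinθ=0.60312, 1−cosθ=0.20235; R = I + sinθ·[k]× + (1−cosθ)·[k]×²:
    [+0.82350 -0.18072 -0.53776]
    [+0.04845 +0.96685 -0.25072]
    [+0.56524 +0.18042 +0.80495]
t = (-0.1098, -0.0692, 0.4909) m
M0: Pc = R·M0+t = (-0.17558, -0.00905, +0.46569); u = 753.4·(-0.17558)/0.46569 + 337.2 = 53.1522, v = 661.7·(-0.00905)/0.46569 + 230.7 = 217.8478
M1: Pc = R·M1+t = (-0.06770, -0.00270, +0.53974); u = 753.4·(-0.06770)/0.53974 + 337.2 = 242.7034, v = 661.7·(-0.00270)/0.53974 + 230.7 = 227.3922
M2: Pc = R·M2+t = (-0.04402, -0.12935, +0.51611); u = 753.4·(-0.04402)/0.51611 + 337.2 = 272.9355, v = 661.7·(-0.12935)/0.51611 + 230.7 = 64.8541
M3: Pc = R·M3+t = (-0.15190, -0.13570, +0.44206); u = 753.4·(-0.15190)/0.44206 + 337.2 = 78.3140, v = 661.7·(-0.13570)/0.44206 + 230.7 = 27.5735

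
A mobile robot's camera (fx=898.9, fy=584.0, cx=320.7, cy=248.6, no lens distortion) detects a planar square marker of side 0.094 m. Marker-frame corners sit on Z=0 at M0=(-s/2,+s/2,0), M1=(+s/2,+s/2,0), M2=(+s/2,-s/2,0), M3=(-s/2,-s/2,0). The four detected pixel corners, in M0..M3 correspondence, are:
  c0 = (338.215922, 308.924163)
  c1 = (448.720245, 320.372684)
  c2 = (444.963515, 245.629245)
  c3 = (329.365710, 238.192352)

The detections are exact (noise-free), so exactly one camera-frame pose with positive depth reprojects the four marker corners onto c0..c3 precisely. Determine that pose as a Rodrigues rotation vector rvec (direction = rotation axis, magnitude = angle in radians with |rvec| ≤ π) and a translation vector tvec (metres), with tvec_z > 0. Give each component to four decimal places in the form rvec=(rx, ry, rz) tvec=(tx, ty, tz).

Intrinsics K: fx=898.9, fy=584.0, cx=320.7, cy=248.6
Marker side s = 0.094 m; corners in marker frame (Z=0):
  M0 = (-0.0470, +0.0470, 0)
  M1 = (+0.0470, +0.0470, 0)
  M2 = (+0.0470, -0.0470, 0)
  M3 = (-0.0470, -0.0470, 0)
Detected image corners:
  c0 = (338.215922, 308.924163) px
  c1 = (448.720245, 320.372684) px
  c2 = (444.963515, 245.629245) px
  c3 = (329.365710, 238.192352) px
Planar DLT: solve 8×8 A·h = b for H (H[2,2]=1):
  H  [+946.87287 +269.19739 +388.65612]
  H  [-80.93372 +916.67247 +279.01615]
  H  [-0.65368 +0.51575 +1.00000]
B = K⁻¹H; ‖b₁‖=1.449860, ‖b₂‖=1.449860; λ = 2/(‖b₁‖+‖b₂‖) = 0.689722, sign → tz>0 ⇒ λ=+0.689722
r₁ = λ·B[:,0] = (+0.88738,+0.09634,-0.45086); r₂ = λ·B[:,1] = (+0.07964,+0.93119,+0.35573)
r₃ = r₁×r₂ = (+0.45410,-0.35157,+0.81865); SVD([r₁ r₂ r₃]) → R = UVᵀ:
  R  [+0.88738 +0.07964 +0.45410]
  R  [+0.09634 +0.93119 -0.35157]
  R  [-0.45086 +0.35573 +0.81865]
t = (+0.05214, +0.03592, +0.68972) m
tr R = 2.637223; θ = arccos((tr R − 1)/2) = 0.611807 rad = 35.054°
axis k = ((R−Rᵀ)₃₂, (R−Rᵀ)₁₃, (R−Rᵀ)₂₁) / (2 sinθ) = (+0.615741, +0.787815, +0.014534)
rvec = θ·k = (+0.376714, +0.481990, +0.008892)

rvec=(0.3767, 0.4820, 0.0089) tvec=(0.0521, 0.0359, 0.6897)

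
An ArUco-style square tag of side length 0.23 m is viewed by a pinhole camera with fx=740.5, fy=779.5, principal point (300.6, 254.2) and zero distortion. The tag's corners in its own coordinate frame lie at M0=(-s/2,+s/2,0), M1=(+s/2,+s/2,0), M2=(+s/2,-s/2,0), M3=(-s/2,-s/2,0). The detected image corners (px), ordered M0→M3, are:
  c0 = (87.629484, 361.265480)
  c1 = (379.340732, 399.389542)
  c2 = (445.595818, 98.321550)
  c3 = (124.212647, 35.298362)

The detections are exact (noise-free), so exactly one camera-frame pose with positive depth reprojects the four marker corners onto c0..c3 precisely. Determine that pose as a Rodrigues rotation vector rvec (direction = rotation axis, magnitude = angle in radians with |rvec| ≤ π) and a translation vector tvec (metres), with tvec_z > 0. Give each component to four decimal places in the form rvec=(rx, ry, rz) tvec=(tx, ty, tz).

rvec=(0.2721, -0.1283, 0.1677) tvec=(-0.0282, -0.0151, 0.5494)

Intrinsics K: fx=740.5, fy=779.5, cx=300.6, cy=254.2
Marker side s = 0.23 m; corners in marker frame (Z=0):
  M0 = (-0.1150, +0.1150, 0)
  M1 = (+0.1150, +0.1150, 0)
  M2 = (+0.1150, -0.1150, 0)
  M3 = (-0.1150, -0.1150, 0)
Detected image corners:
  c0 = (87.629484, 361.265480) px
  c1 = (379.340732, 399.389542) px
  c2 = (445.595818, 98.321550) px
  c3 = (124.212647, 35.298362) px
Planar DLT: solve 8×8 A·h = b for H (H[2,2]=1):
  H  [+1399.36546 -104.74155 +262.57742]
  H  [+277.37035 +1465.65494 +232.75759]
  H  [+0.27010 +0.46615 +1.00000]
B = K⁻¹H; ‖b₁‖=1.820286, ‖b₂‖=1.820286; λ = 2/(‖b₁‖+‖b₂‖) = 0.549364, sign → tz>0 ⇒ λ=+0.549364
r₁ = λ·B[:,0] = (+0.97793,+0.14709,+0.14839); r₂ = λ·B[:,1] = (-0.18166,+0.94943,+0.25609)
r₃ = r₁×r₂ = (-0.10321,-0.27739,+0.95520); SVD([r₁ r₂ r₃]) → R = UVᵀ:
  R  [+0.97793 -0.18166 -0.10321]
  R  [+0.14709 +0.94943 -0.27739]
  R  [+0.14839 +0.25609 +0.95520]
t = (-0.02821, -0.01511, +0.54936) m
tr R = 2.882558; θ = arccos((tr R − 1)/2) = 0.344398 rad = 19.733°
axis k = ((R−Rᵀ)₃₂, (R−Rᵀ)₁₃, (R−Rᵀ)₂₁) / (2 sinθ) = (+0.790029, -0.372595, +0.486854)
rvec = θ·k = (+0.272085, -0.128321, +0.167672)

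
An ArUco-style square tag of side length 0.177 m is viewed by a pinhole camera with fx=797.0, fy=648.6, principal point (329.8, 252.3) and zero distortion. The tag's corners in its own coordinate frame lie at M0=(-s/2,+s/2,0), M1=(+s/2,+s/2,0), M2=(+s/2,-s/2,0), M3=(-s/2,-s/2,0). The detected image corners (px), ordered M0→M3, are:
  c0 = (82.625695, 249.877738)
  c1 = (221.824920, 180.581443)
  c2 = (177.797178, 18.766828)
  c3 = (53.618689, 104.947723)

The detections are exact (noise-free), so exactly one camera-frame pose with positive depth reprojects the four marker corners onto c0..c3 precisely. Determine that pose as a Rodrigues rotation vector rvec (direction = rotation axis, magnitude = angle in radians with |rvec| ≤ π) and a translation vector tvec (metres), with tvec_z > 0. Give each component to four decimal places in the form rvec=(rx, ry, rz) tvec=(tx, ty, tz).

rvec=(-0.1929, 0.6395, -0.3248) tvec=(-0.1678, -0.1164, 0.6641)

Intrinsics K: fx=797.0, fy=648.6, cx=329.8, cy=252.3
Marker side s = 0.177 m; corners in marker frame (Z=0):
  M0 = (-0.0885, +0.0885, 0)
  M1 = (+0.0885, +0.0885, 0)
  M2 = (+0.0885, -0.0885, 0)
  M3 = (-0.0885, -0.0885, 0)
Detected image corners:
  c0 = (82.625695, 249.877738) px
  c1 = (221.824920, 180.581443) px
  c2 = (177.797178, 18.766828) px
  c3 = (53.618689, 104.947723) px
Planar DLT: solve 8×8 A·h = b for H (H[2,2]=1):
  H  [+631.03030 +147.75589 +128.45145]
  H  [-556.17501 +805.67193 +138.59618]
  H  [-0.83170 -0.41379 +1.00000]
B = K⁻¹H; ‖b₁‖=1.505713, ‖b₂‖=1.505713; λ = 2/(‖b₁‖+‖b₂‖) = 0.664137, sign → tz>0 ⇒ λ=+0.664137
r₁ = λ·B[:,0] = (+0.75441,-0.35463,-0.55237); r₂ = λ·B[:,1] = (+0.23684,+0.93187,-0.27481)
r₃ = r₁×r₂ = (+0.61219,+0.07650,+0.78700); SVD([r₁ r₂ r₃]) → R = UVᵀ:
  R  [+0.75441 +0.23684 +0.61219]
  R  [-0.35463 +0.93187 +0.07650]
  R  [-0.55237 -0.27481 +0.78700]
t = (-0.16778, -0.11643, +0.66414) m
tr R = 2.473277; θ = arccos((tr R − 1)/2) = 0.742710 rad = 42.554°
axis k = ((R−Rᵀ)₃₂, (R−Rᵀ)₁₃, (R−Rᵀ)₂₁) / (2 sinθ) = (-0.259733, +0.860994, -0.437296)
rvec = θ·k = (-0.192906, +0.639469, -0.324784)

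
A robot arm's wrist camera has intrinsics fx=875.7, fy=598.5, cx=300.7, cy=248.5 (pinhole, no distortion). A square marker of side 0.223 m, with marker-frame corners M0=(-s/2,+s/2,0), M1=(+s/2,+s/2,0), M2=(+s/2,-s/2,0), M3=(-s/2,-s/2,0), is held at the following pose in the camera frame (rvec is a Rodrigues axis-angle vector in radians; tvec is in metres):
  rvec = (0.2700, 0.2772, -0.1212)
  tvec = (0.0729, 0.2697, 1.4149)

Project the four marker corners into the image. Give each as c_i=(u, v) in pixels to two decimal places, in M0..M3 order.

Intrinsics K: fx=875.7, fy=598.5, cx=300.7, cy=248.5
Marker side s = 0.223 m; corners in marker frame (Z=0):
  M0 = (-0.1115, +0.1115, 0)
  M1 = (+0.1115, +0.1115, 0)
  M2 = (+0.1115, -0.1115, 0)
  M3 = (-0.1115, -0.1115, 0)
rvec = (0.2700, 0.2772, -0.1212), |rvec| = θ = 0.40550 rad = 23.233°
Rodrigues: sinθ=0.39448, 1−cosθ=0.08109; R = I + sinθ·[k]× + (1−cosθ)·[k]×²:
    [+0.95486 +0.15482 +0.25353]
    [-0.08099 +0.95680 -0.27923]
    [-0.28580 +0.24609 +0.92615]
t = (0.0729, 0.2697, 1.4149) m
M0: Pc = R·M0+t = (-0.01630, +0.38541, +1.47421); u = 875.7·(-0.01630)/1.47421 + 300.7 = 291.0148, v = 598.5·(+0.38541)/1.47421 + 248.5 = 404.9709
M1: Pc = R·M1+t = (+0.19663, +0.36735, +1.41047); u = 875.7·(+0.19663)/1.41047 + 300.7 = 422.7783, v = 598.5·(+0.36735)/1.41047 + 248.5 = 404.3773
M2: Pc = R·M2+t = (+0.16210, +0.15399, +1.35559); u = 875.7·(+0.16210)/1.35559 + 300.7 = 405.4180, v = 598.5·(+0.15399)/1.35559 + 248.5 = 316.4853
M3: Pc = R·M3+t = (-0.05083, +0.17205, +1.41933); u = 875.7·(-0.05083)/1.41933 + 300.7 = 269.3394, v = 598.5·(+0.17205)/1.41933 + 248.5 = 321.0487

c0=(291.01, 404.97) c1=(422.78, 404.38) c2=(405.42, 316.49) c3=(269.34, 321.05)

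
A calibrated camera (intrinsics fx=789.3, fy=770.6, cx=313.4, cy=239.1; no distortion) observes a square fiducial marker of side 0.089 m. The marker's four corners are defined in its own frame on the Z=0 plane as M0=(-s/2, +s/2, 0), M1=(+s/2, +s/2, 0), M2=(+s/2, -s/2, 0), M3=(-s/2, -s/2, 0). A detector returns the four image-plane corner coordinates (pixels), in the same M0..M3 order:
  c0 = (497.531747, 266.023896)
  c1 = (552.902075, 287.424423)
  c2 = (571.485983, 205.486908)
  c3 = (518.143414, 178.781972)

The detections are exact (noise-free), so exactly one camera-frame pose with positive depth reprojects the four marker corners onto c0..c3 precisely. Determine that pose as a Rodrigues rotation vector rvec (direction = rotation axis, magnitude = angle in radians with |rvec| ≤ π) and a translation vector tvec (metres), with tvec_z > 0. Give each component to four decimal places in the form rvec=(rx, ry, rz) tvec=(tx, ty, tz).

rvec=(-0.0330, -0.6374, 0.2824) tvec=(0.2198, -0.0046, 0.7796)

Intrinsics K: fx=789.3, fy=770.6, cx=313.4, cy=239.1
Marker side s = 0.089 m; corners in marker frame (Z=0):
  M0 = (-0.0445, +0.0445, 0)
  M1 = (+0.0445, +0.0445, 0)
  M2 = (+0.0445, -0.0445, 0)
  M3 = (-0.0445, -0.0445, 0)
Detected image corners:
  c0 = (497.531747, 266.023896) px
  c1 = (552.902075, 287.424423) px
  c2 = (571.485983, 205.486908) px
  c3 = (518.143414, 178.781972) px
Planar DLT: solve 8×8 A·h = b for H (H[2,2]=1):
  H  [+1010.41594 -299.95097 +535.98476]
  H  [+445.61146 +914.34475 +234.54728]
  H  [+0.74717 -0.14977 +1.00000]
B = K⁻¹H; ‖b₁‖=1.282767, ‖b₂‖=1.282767; λ = 2/(‖b₁‖+‖b₂‖) = 0.779565, sign → tz>0 ⇒ λ=+0.779565
r₁ = λ·B[:,0] = (+0.76668,+0.27007,+0.58246); r₂ = λ·B[:,1] = (-0.24989,+0.96121,-0.11676)
r₃ = r₁×r₂ = (-0.59140,-0.05604,+0.80443); SVD([r₁ r₂ r₃]) → R = UVᵀ:
  R  [+0.76668 -0.24989 -0.59140]
  R  [+0.27007 +0.96121 -0.05604]
  R  [+0.58246 -0.11676 +0.80443]
t = (+0.21984, -0.00461, +0.77956) m
tr R = 2.532316; θ = arccos((tr R − 1)/2) = 0.697955 rad = 39.990°
axis k = ((R−Rᵀ)₃₂, (R−Rᵀ)₁₃, (R−Rᵀ)₂₁) / (2 sinθ) = (-0.047240, -0.913298, +0.404544)
rvec = θ·k = (-0.032971, -0.637440, +0.282353)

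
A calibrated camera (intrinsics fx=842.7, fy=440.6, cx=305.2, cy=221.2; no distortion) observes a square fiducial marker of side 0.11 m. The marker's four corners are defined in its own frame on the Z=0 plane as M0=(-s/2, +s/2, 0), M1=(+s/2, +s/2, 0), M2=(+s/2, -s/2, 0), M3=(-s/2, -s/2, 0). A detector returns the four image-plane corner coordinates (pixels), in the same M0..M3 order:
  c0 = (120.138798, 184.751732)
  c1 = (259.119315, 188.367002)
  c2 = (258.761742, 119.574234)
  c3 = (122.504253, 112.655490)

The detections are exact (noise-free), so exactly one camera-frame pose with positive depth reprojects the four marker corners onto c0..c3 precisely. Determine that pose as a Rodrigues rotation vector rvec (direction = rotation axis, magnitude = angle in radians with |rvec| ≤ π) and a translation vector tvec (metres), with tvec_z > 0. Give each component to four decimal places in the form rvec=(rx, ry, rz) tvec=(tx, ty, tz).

rvec=(-0.1192, -0.3005, 0.0088) tvec=(-0.0902, -0.1068, 0.6706)

Intrinsics K: fx=842.7, fy=440.6, cx=305.2, cy=221.2
Marker side s = 0.11 m; corners in marker frame (Z=0):
  M0 = (-0.0550, +0.0550, 0)
  M1 = (+0.0550, +0.0550, 0)
  M2 = (+0.0550, -0.0550, 0)
  M3 = (-0.0550, -0.0550, 0)
Detected image corners:
  c0 = (120.138798, 184.751732) px
  c1 = (259.119315, 188.367002) px
  c2 = (258.761742, 119.574234) px
  c3 = (122.504253, 112.655490) px
Planar DLT: solve 8×8 A·h = b for H (H[2,2]=1):
  H  [+1334.52891 -42.41852 +191.79930]
  H  [+114.54423 +613.30444 +151.05852]
  H  [+0.43952 -0.17667 +1.00000]
B = K⁻¹H; ‖b₁‖=1.491238, ‖b₂‖=1.491238; λ = 2/(‖b₁‖+‖b₂‖) = 0.670584, sign → tz>0 ⇒ λ=+0.670584
r₁ = λ·B[:,0] = (+0.95521,+0.02636,+0.29474); r₂ = λ·B[:,1] = (+0.00915,+0.99291,-0.11847)
r₃ = r₁×r₂ = (-0.29577,+0.11587,+0.94821); SVD([r₁ r₂ r₃]) → R = UVᵀ:
  R  [+0.95521 +0.00915 -0.29577]
  R  [+0.02636 +0.99291 +0.11587]
  R  [+0.29474 -0.11847 +0.94821]
t = (-0.09024, -0.10675, +0.67058) m
tr R = 2.896335; θ = arccos((tr R − 1)/2) = 0.323378 rad = 18.528°
axis k = ((R−Rᵀ)₃₂, (R−Rᵀ)₁₃, (R−Rᵀ)₂₁) / (2 sinθ) = (-0.368723, -0.929145, +0.027079)
rvec = θ·k = (-0.119237, -0.300465, +0.008757)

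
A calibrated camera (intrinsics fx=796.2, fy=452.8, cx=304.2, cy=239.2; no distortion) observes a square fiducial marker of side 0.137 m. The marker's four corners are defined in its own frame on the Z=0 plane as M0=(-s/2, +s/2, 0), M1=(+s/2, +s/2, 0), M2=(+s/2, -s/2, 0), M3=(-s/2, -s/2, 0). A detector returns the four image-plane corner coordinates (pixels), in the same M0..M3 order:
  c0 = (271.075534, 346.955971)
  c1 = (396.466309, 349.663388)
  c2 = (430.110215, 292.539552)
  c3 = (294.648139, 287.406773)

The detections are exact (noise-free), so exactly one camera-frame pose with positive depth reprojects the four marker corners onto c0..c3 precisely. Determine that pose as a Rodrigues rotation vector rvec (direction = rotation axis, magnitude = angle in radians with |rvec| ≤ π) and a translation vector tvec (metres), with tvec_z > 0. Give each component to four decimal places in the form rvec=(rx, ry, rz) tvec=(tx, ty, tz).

Intrinsics K: fx=796.2, fy=452.8, cx=304.2, cy=239.2
Marker side s = 0.137 m; corners in marker frame (Z=0):
  M0 = (-0.0685, +0.0685, 0)
  M1 = (+0.0685, +0.0685, 0)
  M2 = (+0.0685, -0.0685, 0)
  M3 = (-0.0685, -0.0685, 0)
Detected image corners:
  c0 = (271.075534, 346.955971) px
  c1 = (396.466309, 349.663388) px
  c2 = (430.110215, 292.539552) px
  c3 = (294.648139, 287.406773) px
Planar DLT: solve 8×8 A·h = b for H (H[2,2]=1):
  H  [+1041.55802 +6.69267 +348.63573]
  H  [+111.76830 +623.85720 +320.41743]
  H  [+0.26174 +0.62105 +1.00000]
B = K⁻¹H; ‖b₁‖=1.240946, ‖b₂‖=1.240946; λ = 2/(‖b₁‖+‖b₂‖) = 0.805837, sign → tz>0 ⇒ λ=+0.805837
r₁ = λ·B[:,0] = (+0.97358,+0.08749,+0.21092); r₂ = λ·B[:,1] = (-0.18444,+0.84588,+0.50046)
r₃ = r₁×r₂ = (-0.13463,-0.52614,+0.83967); SVD([r₁ r₂ r₃]) → R = UVᵀ:
  R  [+0.97358 -0.18444 -0.13463]
  R  [+0.08749 +0.84588 -0.52614]
  R  [+0.21092 +0.50046 +0.83967]
t = (+0.04497, +0.14454, +0.80584) m
tr R = 2.659138; θ = arccos((tr R − 1)/2) = 0.592461 rad = 33.945°
axis k = ((R−Rᵀ)₃₂, (R−Rᵀ)₁₃, (R−Rᵀ)₂₁) / (2 sinθ) = (+0.919231, -0.309402, +0.243485)
rvec = θ·k = (+0.544608, -0.183309, +0.144255)

rvec=(0.5446, -0.1833, 0.1443) tvec=(0.0450, 0.1445, 0.8058)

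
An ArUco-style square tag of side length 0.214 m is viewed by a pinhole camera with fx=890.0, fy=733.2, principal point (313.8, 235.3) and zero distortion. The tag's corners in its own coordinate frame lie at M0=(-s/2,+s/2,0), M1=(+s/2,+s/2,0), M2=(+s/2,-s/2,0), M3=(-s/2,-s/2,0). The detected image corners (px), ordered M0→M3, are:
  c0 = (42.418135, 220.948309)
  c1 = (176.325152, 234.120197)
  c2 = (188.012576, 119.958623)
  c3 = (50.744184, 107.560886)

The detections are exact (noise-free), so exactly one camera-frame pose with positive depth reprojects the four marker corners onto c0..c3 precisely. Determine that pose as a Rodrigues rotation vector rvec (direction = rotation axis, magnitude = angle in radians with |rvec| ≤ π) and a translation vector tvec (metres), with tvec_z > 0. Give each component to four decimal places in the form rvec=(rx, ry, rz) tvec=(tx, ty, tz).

Intrinsics K: fx=890.0, fy=733.2, cx=313.8, cy=235.3
Marker side s = 0.214 m; corners in marker frame (Z=0):
  M0 = (-0.1070, +0.1070, 0)
  M1 = (+0.1070, +0.1070, 0)
  M2 = (+0.1070, -0.1070, 0)
  M3 = (-0.1070, -0.1070, 0)
Detected image corners:
  c0 = (42.418135, 220.948309) px
  c1 = (176.325152, 234.120197) px
  c2 = (188.012576, 119.958623) px
  c3 = (50.744184, 107.560886) px
Planar DLT: solve 8×8 A·h = b for H (H[2,2]=1):
  H  [+628.40945 -33.84832 +113.99235]
  H  [+52.17955 +550.85704 +171.30179]
  H  [-0.04444 +0.11257 +1.00000]
B = K⁻¹H; ‖b₁‖=0.728145, ‖b₂‖=0.728145; λ = 2/(‖b₁‖+‖b₂‖) = 1.373354, sign → tz>0 ⇒ λ=+1.373354
r₁ = λ·B[:,0] = (+0.99122,+0.11733,-0.06104); r₂ = λ·B[:,1] = (-0.10674,+0.98220,+0.15459)
r₃ = r₁×r₂ = (+0.07809,-0.14672,+0.98609); SVD([r₁ r₂ r₃]) → R = UVᵀ:
  R  [+0.99122 -0.10674 +0.07809]
  R  [+0.11733 +0.98220 -0.14672]
  R  [-0.06104 +0.15459 +0.98609]
t = (-0.30832, -0.11987, +1.37335) m
tr R = 2.959502; θ = arccos((tr R − 1)/2) = 0.201582 rad = 11.550°
axis k = ((R−Rᵀ)₃₂, (R−Rᵀ)₁₃, (R−Rᵀ)₂₁) / (2 sinθ) = (+0.752459, +0.347438, +0.559547)
rvec = θ·k = (+0.151682, +0.070037, +0.112794)

rvec=(0.1517, 0.0700, 0.1128) tvec=(-0.3083, -0.1199, 1.3734)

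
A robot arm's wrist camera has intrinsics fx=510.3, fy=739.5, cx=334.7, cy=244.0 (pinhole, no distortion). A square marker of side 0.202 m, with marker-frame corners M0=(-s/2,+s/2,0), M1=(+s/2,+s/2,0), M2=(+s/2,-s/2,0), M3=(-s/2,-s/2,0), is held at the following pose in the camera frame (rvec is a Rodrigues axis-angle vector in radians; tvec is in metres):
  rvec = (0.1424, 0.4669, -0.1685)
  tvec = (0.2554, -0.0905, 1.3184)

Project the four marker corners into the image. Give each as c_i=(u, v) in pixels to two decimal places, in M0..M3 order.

c0=(403.80, 255.34) c1=(479.51, 241.18) c2=(465.96, 125.61) c3=(390.07, 147.87)

Intrinsics K: fx=510.3, fy=739.5, cx=334.7, cy=244.0
Marker side s = 0.202 m; corners in marker frame (Z=0):
  M0 = (-0.1010, +0.1010, 0)
  M1 = (+0.1010, +0.1010, 0)
  M2 = (+0.1010, -0.1010, 0)
  M3 = (-0.1010, -0.1010, 0)
rvec = (0.1424, 0.4669, -0.1685), |rvec| = θ = 0.51640 rad = 29.587°
Rodrigues: sinθ=0.49375, 1−cosθ=0.13040; R = I + sinθ·[k]× + (1−cosθ)·[k]×²:
    [+0.87952 +0.19362 +0.43469]
    [-0.12860 +0.97620 -0.17462]
    [-0.45816 +0.09769 +0.88349]
t = (0.2554, -0.0905, 1.3184) m
M0: Pc = R·M0+t = (+0.18612, +0.02108, +1.37454); u = 510.3·(+0.18612)/1.37454 + 334.7 = 403.7989, v = 739.5·(+0.02108)/1.37454 + 244.0 = 255.3436
M1: Pc = R·M1+t = (+0.36379, -0.00489, +1.28199); u = 510.3·(+0.36379)/1.28199 + 334.7 = 479.5063, v = 739.5·(-0.00489)/1.28199 + 244.0 = 241.1780
M2: Pc = R·M2+t = (+0.32468, -0.20208, +1.26226); u = 510.3·(+0.32468)/1.26226 + 334.7 = 465.9582, v = 739.5·(-0.20208)/1.26226 + 244.0 = 125.6078
M3: Pc = R·M3+t = (+0.14701, -0.17611, +1.35481); u = 510.3·(+0.14701)/1.35481 + 334.7 = 390.0736, v = 739.5·(-0.17611)/1.35481 + 244.0 = 147.8744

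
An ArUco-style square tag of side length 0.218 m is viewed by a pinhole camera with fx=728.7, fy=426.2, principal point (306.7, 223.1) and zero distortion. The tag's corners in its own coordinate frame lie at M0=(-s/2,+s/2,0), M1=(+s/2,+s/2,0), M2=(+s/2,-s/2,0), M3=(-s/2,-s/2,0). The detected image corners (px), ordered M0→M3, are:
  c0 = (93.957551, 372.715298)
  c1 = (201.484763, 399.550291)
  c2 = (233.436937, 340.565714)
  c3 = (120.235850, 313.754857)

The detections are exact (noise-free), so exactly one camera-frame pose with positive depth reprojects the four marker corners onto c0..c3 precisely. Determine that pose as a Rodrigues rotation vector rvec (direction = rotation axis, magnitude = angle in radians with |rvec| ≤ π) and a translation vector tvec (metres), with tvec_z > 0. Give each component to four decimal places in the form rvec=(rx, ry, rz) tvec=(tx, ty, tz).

rvec=(0.2552, 0.1741, 0.3264) tvec=(-0.2607, 0.4112, 1.3070)

Intrinsics K: fx=728.7, fy=426.2, cx=306.7, cy=223.1
Marker side s = 0.218 m; corners in marker frame (Z=0):
  M0 = (-0.1090, +0.1090, 0)
  M1 = (+0.1090, +0.1090, 0)
  M2 = (+0.1090, -0.1090, 0)
  M3 = (-0.1090, -0.1090, 0)
Detected image corners:
  c0 = (93.957551, 372.715298) px
  c1 = (201.484763, 399.550291) px
  c2 = (233.436937, 340.565714) px
  c3 = (120.235850, 313.754857) px
Planar DLT: solve 8×8 A·h = b for H (H[2,2]=1):
  H  [+490.14578 -99.31987 +161.35923]
  H  [+88.28772 +345.45412 +357.17941]
  H  [-0.09745 +0.21012 +1.00000]
B = K⁻¹H; ‖b₁‖=0.765136, ‖b₂‖=0.765136; λ = 2/(‖b₁‖+‖b₂‖) = 1.306958, sign → tz>0 ⇒ λ=+1.306958
r₁ = λ·B[:,0] = (+0.93270,+0.33741,-0.12736); r₂ = λ·B[:,1] = (-0.29372,+0.91560,+0.27462)
r₃ = r₁×r₂ = (+0.20927,-0.21873,+0.95308); SVD([r₁ r₂ r₃]) → R = UVᵀ:
  R  [+0.93270 -0.29372 +0.20927]
  R  [+0.33741 +0.91560 -0.21873]
  R  [-0.12736 +0.27462 +0.95308]
t = (-0.26068, +0.41116, +1.30696) m
tr R = 2.801381; θ = arccos((tr R − 1)/2) = 0.449441 rad = 25.751°
axis k = ((R−Rᵀ)₃₂, (R−Rᵀ)₁₃, (R−Rᵀ)₂₁) / (2 sinθ) = (+0.567769, +0.387409, +0.726329)
rvec = θ·k = (+0.255178, +0.174117, +0.326442)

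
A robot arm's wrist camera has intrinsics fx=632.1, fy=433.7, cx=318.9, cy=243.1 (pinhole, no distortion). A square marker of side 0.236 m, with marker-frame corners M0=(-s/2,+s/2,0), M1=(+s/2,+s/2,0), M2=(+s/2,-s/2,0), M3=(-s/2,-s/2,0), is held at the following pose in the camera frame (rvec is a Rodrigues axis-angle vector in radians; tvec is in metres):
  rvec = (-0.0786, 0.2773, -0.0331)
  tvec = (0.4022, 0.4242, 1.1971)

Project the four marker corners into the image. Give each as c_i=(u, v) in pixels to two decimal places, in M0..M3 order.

c0=(469.91, 437.59) c1=(602.42, 444.56) c2=(594.98, 354.42) c3=(464.92, 352.24)

Intrinsics K: fx=632.1, fy=433.7, cx=318.9, cy=243.1
Marker side s = 0.236 m; corners in marker frame (Z=0):
  M0 = (-0.1180, +0.1180, 0)
  M1 = (+0.1180, +0.1180, 0)
  M2 = (+0.1180, -0.1180, 0)
  M3 = (-0.1180, -0.1180, 0)
rvec = (-0.0786, 0.2773, -0.0331), |rvec| = θ = 0.29012 rad = 16.623°
Rodrigues: sinθ=0.28607, 1−cosθ=0.04179; R = I + sinθ·[k]× + (1−cosθ)·[k]×²:
    [+0.96128 +0.02182 +0.27472]
    [-0.04346 +0.99639 +0.07294]
    [-0.27213 -0.08206 +0.95875]
t = (0.4022, 0.4242, 1.1971) m
M0: Pc = R·M0+t = (+0.29134, +0.54690, +1.21953); u = 632.1·(+0.29134)/1.21953 + 318.9 = 469.9077, v = 433.7·(+0.54690)/1.21953 + 243.1 = 437.5943
M1: Pc = R·M1+t = (+0.51821, +0.53665, +1.15531); u = 632.1·(+0.51821)/1.15531 + 318.9 = 602.4246, v = 433.7·(+0.53665)/1.15531 + 243.1 = 444.5561
M2: Pc = R·M2+t = (+0.51306, +0.30150, +1.17467); u = 632.1·(+0.51306)/1.17467 + 318.9 = 594.9798, v = 433.7·(+0.30150)/1.17467 + 243.1 = 354.4160
M3: Pc = R·M3+t = (+0.28619, +0.31175, +1.23889); u = 632.1·(+0.28619)/1.23889 + 318.9 = 464.9203, v = 433.7·(+0.31175)/1.23889 + 243.1 = 352.2359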